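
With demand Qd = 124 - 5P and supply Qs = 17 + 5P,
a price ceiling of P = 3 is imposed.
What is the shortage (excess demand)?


At P = 3:
Qd = 124 - 5*3 = 109
Qs = 17 + 5*3 = 32
Shortage = Qd - Qs = 109 - 32 = 77

77


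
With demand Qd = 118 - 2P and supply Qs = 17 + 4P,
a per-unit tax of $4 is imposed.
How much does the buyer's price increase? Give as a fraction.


With a per-unit tax, the buyer's price increase depends on relative slopes.
Supply slope: d = 4, Demand slope: b = 2
Buyer's price increase = d * tax / (b + d)
= 4 * 4 / (2 + 4)
= 16 / 6 = 8/3

8/3


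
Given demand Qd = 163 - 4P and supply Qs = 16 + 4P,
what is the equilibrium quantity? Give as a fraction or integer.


First find equilibrium price:
163 - 4P = 16 + 4P
P* = 147/8 = 147/8
Then substitute into demand:
Q* = 163 - 4 * 147/8 = 179/2

179/2


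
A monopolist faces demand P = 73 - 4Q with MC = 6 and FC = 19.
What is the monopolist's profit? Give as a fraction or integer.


MR = MC: 73 - 8Q = 6
Q* = 67/8
P* = 73 - 4*67/8 = 79/2
Profit = (P* - MC)*Q* - FC
= (79/2 - 6)*67/8 - 19
= 67/2*67/8 - 19
= 4489/16 - 19 = 4185/16

4185/16


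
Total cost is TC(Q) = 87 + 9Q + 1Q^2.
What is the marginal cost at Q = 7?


MC = dTC/dQ = 9 + 2*1*Q
At Q = 7:
MC = 9 + 2*7
MC = 9 + 14 = 23

23


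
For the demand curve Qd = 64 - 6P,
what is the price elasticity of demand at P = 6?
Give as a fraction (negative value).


dQ/dP = -6
At P = 6: Q = 64 - 6*6 = 28
E = (dQ/dP)(P/Q) = (-6)(6/28) = -9/7

-9/7


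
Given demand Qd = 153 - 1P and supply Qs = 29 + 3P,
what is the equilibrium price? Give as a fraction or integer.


At equilibrium, Qd = Qs.
153 - 1P = 29 + 3P
153 - 29 = 1P + 3P
124 = 4P
P* = 124/4 = 31

31


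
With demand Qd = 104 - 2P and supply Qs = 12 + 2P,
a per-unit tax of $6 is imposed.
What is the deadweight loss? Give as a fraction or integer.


Pre-tax equilibrium quantity: Q* = 58
Post-tax equilibrium quantity: Q_tax = 52
Reduction in quantity: Q* - Q_tax = 6
DWL = (1/2) * tax * (Q* - Q_tax)
DWL = (1/2) * 6 * 6 = 18

18


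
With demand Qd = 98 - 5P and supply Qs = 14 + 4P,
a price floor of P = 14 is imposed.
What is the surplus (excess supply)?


At P = 14:
Qd = 98 - 5*14 = 28
Qs = 14 + 4*14 = 70
Surplus = Qs - Qd = 70 - 28 = 42

42


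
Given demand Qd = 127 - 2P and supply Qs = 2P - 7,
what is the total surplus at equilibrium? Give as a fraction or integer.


Find equilibrium: 127 - 2P = 2P - 7
127 + 7 = 4P
P* = 134/4 = 67/2
Q* = 2*67/2 - 7 = 60
Inverse demand: P = 127/2 - Q/2, so P_max = 127/2
Inverse supply: P = 7/2 + Q/2, so P_min = 7/2
CS = (1/2) * 60 * (127/2 - 67/2) = 900
PS = (1/2) * 60 * (67/2 - 7/2) = 900
TS = CS + PS = 900 + 900 = 1800

1800


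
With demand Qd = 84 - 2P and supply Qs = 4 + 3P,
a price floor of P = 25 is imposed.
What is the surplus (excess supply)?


At P = 25:
Qd = 84 - 2*25 = 34
Qs = 4 + 3*25 = 79
Surplus = Qs - Qd = 79 - 34 = 45

45


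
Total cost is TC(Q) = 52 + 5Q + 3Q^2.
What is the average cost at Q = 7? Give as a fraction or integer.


TC(7) = 52 + 5*7 + 3*7^2
TC(7) = 52 + 35 + 147 = 234
AC = TC/Q = 234/7 = 234/7

234/7


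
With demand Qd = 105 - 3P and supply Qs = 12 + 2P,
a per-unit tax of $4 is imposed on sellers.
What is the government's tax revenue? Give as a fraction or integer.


With tax on sellers, new supply: Qs' = 12 + 2(P - 4)
= 4 + 2P
New equilibrium quantity:
Q_new = 222/5
Tax revenue = tax * Q_new = 4 * 222/5 = 888/5

888/5


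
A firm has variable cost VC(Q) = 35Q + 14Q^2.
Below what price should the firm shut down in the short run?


AVC(Q) = VC(Q)/Q = 35 + 14Q
AVC is increasing in Q, so minimum AVC is at Q -> 0+.
Min AVC = 35
The firm should shut down if P < 35.

35


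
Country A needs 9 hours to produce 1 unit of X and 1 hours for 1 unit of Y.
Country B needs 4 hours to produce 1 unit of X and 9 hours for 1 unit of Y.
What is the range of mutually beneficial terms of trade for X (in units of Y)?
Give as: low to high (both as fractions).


Opportunity cost of X for Country A = hours_X / hours_Y = 9/1 = 9 units of Y
Opportunity cost of X for Country B = hours_X / hours_Y = 4/9 = 4/9 units of Y
Terms of trade must be between the two opportunity costs.
Range: 4/9 to 9

4/9 to 9


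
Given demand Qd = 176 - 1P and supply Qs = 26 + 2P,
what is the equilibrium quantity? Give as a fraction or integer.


First find equilibrium price:
176 - 1P = 26 + 2P
P* = 150/3 = 50
Then substitute into demand:
Q* = 176 - 1 * 50 = 126

126


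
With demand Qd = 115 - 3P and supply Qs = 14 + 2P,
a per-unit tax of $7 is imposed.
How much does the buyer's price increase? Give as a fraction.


With a per-unit tax, the buyer's price increase depends on relative slopes.
Supply slope: d = 2, Demand slope: b = 3
Buyer's price increase = d * tax / (b + d)
= 2 * 7 / (3 + 2)
= 14 / 5 = 14/5

14/5


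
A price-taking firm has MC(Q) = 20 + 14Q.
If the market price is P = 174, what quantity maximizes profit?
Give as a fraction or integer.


In perfect competition, profit is maximized where P = MC.
174 = 20 + 14Q
154 = 14Q
Q* = 154/14 = 11

11


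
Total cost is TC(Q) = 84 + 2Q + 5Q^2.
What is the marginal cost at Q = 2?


MC = dTC/dQ = 2 + 2*5*Q
At Q = 2:
MC = 2 + 10*2
MC = 2 + 20 = 22

22


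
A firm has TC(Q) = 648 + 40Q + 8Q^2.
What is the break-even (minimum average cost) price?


AC(Q) = 648/Q + 40 + 8Q
To minimize: dAC/dQ = -648/Q^2 + 8 = 0
Q^2 = 648/8 = 81
Q* = 9
Min AC = 648/9 + 40 + 8*9
Min AC = 72 + 40 + 72 = 184

184


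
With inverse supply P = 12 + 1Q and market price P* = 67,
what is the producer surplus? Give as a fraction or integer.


Minimum supply price (at Q=0): P_min = 12
Quantity supplied at P* = 67:
Q* = (67 - 12)/1 = 55
PS = (1/2) * Q* * (P* - P_min)
PS = (1/2) * 55 * (67 - 12)
PS = (1/2) * 55 * 55 = 3025/2

3025/2


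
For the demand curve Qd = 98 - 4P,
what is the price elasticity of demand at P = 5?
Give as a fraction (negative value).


dQ/dP = -4
At P = 5: Q = 98 - 4*5 = 78
E = (dQ/dP)(P/Q) = (-4)(5/78) = -10/39

-10/39


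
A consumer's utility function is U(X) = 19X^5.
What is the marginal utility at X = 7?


MU = dU/dX = 19*5*X^(5-1)
MU = 95*X^4
At X = 7:
MU = 95 * 7^4
MU = 95 * 2401 = 228095

228095


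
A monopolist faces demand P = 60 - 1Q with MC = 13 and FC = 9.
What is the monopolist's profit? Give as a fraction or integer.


MR = MC: 60 - 2Q = 13
Q* = 47/2
P* = 60 - 1*47/2 = 73/2
Profit = (P* - MC)*Q* - FC
= (73/2 - 13)*47/2 - 9
= 47/2*47/2 - 9
= 2209/4 - 9 = 2173/4

2173/4


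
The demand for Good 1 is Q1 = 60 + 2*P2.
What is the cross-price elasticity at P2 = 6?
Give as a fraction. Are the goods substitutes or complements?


dQ1/dP2 = 2
At P2 = 6: Q1 = 60 + 2*6 = 72
Exy = (dQ1/dP2)(P2/Q1) = 2 * 6 / 72 = 1/6
Since Exy > 0, the goods are substitutes.

1/6 (substitutes)


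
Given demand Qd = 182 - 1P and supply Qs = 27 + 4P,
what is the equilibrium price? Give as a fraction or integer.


At equilibrium, Qd = Qs.
182 - 1P = 27 + 4P
182 - 27 = 1P + 4P
155 = 5P
P* = 155/5 = 31

31


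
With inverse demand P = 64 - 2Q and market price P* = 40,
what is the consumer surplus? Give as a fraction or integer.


Maximum willingness to pay (at Q=0): P_max = 64
Quantity demanded at P* = 40:
Q* = (64 - 40)/2 = 12
CS = (1/2) * Q* * (P_max - P*)
CS = (1/2) * 12 * (64 - 40)
CS = (1/2) * 12 * 24 = 144

144


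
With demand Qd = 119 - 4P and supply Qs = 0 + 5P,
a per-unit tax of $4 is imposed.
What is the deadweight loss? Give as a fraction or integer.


Pre-tax equilibrium quantity: Q* = 595/9
Post-tax equilibrium quantity: Q_tax = 515/9
Reduction in quantity: Q* - Q_tax = 80/9
DWL = (1/2) * tax * (Q* - Q_tax)
DWL = (1/2) * 4 * 80/9 = 160/9

160/9


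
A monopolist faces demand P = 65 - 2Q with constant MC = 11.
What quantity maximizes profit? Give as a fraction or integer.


TR = P*Q = (65 - 2Q)Q = 65Q - 2Q^2
MR = dTR/dQ = 65 - 4Q
Set MR = MC:
65 - 4Q = 11
54 = 4Q
Q* = 54/4 = 27/2

27/2


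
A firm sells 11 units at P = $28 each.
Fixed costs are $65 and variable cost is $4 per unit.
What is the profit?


Total Revenue = P * Q = 28 * 11 = $308
Total Cost = FC + VC*Q = 65 + 4*11 = $109
Profit = TR - TC = 308 - 109 = $199

$199


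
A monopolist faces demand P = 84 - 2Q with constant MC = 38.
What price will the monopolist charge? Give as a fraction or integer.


MR = 84 - 4Q
Set MR = MC: 84 - 4Q = 38
Q* = 23/2
Substitute into demand:
P* = 84 - 2*23/2 = 61

61


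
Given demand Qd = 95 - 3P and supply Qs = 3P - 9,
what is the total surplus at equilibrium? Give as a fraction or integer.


Find equilibrium: 95 - 3P = 3P - 9
95 + 9 = 6P
P* = 104/6 = 52/3
Q* = 3*52/3 - 9 = 43
Inverse demand: P = 95/3 - Q/3, so P_max = 95/3
Inverse supply: P = 3 + Q/3, so P_min = 3
CS = (1/2) * 43 * (95/3 - 52/3) = 1849/6
PS = (1/2) * 43 * (52/3 - 3) = 1849/6
TS = CS + PS = 1849/6 + 1849/6 = 1849/3

1849/3


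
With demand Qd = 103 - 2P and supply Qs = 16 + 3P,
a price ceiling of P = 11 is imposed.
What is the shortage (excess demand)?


At P = 11:
Qd = 103 - 2*11 = 81
Qs = 16 + 3*11 = 49
Shortage = Qd - Qs = 81 - 49 = 32

32


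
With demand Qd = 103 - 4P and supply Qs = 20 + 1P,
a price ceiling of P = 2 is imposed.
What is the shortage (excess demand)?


At P = 2:
Qd = 103 - 4*2 = 95
Qs = 20 + 1*2 = 22
Shortage = Qd - Qs = 95 - 22 = 73

73


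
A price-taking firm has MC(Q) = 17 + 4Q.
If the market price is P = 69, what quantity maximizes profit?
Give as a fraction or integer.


In perfect competition, profit is maximized where P = MC.
69 = 17 + 4Q
52 = 4Q
Q* = 52/4 = 13

13


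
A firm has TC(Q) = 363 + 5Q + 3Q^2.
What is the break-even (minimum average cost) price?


AC(Q) = 363/Q + 5 + 3Q
To minimize: dAC/dQ = -363/Q^2 + 3 = 0
Q^2 = 363/3 = 121
Q* = 11
Min AC = 363/11 + 5 + 3*11
Min AC = 33 + 5 + 33 = 71

71


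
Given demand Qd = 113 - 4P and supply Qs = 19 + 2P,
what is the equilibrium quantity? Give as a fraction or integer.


First find equilibrium price:
113 - 4P = 19 + 2P
P* = 94/6 = 47/3
Then substitute into demand:
Q* = 113 - 4 * 47/3 = 151/3

151/3


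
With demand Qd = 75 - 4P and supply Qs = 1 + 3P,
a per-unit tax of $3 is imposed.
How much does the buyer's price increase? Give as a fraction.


With a per-unit tax, the buyer's price increase depends on relative slopes.
Supply slope: d = 3, Demand slope: b = 4
Buyer's price increase = d * tax / (b + d)
= 3 * 3 / (4 + 3)
= 9 / 7 = 9/7

9/7


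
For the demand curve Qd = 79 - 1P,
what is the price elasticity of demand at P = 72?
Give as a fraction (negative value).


dQ/dP = -1
At P = 72: Q = 79 - 1*72 = 7
E = (dQ/dP)(P/Q) = (-1)(72/7) = -72/7

-72/7


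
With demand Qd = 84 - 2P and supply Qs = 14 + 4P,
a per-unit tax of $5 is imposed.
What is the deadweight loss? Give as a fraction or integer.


Pre-tax equilibrium quantity: Q* = 182/3
Post-tax equilibrium quantity: Q_tax = 54
Reduction in quantity: Q* - Q_tax = 20/3
DWL = (1/2) * tax * (Q* - Q_tax)
DWL = (1/2) * 5 * 20/3 = 50/3

50/3


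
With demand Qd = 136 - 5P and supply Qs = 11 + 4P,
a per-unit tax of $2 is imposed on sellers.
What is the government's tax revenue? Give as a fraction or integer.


With tax on sellers, new supply: Qs' = 11 + 4(P - 2)
= 3 + 4P
New equilibrium quantity:
Q_new = 559/9
Tax revenue = tax * Q_new = 2 * 559/9 = 1118/9

1118/9


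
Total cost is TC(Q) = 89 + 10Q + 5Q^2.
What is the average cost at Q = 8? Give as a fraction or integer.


TC(8) = 89 + 10*8 + 5*8^2
TC(8) = 89 + 80 + 320 = 489
AC = TC/Q = 489/8 = 489/8

489/8


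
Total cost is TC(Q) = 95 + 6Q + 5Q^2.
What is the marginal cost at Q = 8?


MC = dTC/dQ = 6 + 2*5*Q
At Q = 8:
MC = 6 + 10*8
MC = 6 + 80 = 86

86


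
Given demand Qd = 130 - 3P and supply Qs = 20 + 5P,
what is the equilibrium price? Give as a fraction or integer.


At equilibrium, Qd = Qs.
130 - 3P = 20 + 5P
130 - 20 = 3P + 5P
110 = 8P
P* = 110/8 = 55/4

55/4


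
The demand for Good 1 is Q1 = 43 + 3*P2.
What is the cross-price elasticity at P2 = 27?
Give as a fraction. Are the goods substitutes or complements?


dQ1/dP2 = 3
At P2 = 27: Q1 = 43 + 3*27 = 124
Exy = (dQ1/dP2)(P2/Q1) = 3 * 27 / 124 = 81/124
Since Exy > 0, the goods are substitutes.

81/124 (substitutes)


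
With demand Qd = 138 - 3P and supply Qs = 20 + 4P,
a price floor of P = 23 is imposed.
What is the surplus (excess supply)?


At P = 23:
Qd = 138 - 3*23 = 69
Qs = 20 + 4*23 = 112
Surplus = Qs - Qd = 112 - 69 = 43

43


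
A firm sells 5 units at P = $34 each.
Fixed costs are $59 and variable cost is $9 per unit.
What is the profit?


Total Revenue = P * Q = 34 * 5 = $170
Total Cost = FC + VC*Q = 59 + 9*5 = $104
Profit = TR - TC = 170 - 104 = $66

$66


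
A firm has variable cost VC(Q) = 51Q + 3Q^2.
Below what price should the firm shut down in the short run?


AVC(Q) = VC(Q)/Q = 51 + 3Q
AVC is increasing in Q, so minimum AVC is at Q -> 0+.
Min AVC = 51
The firm should shut down if P < 51.

51


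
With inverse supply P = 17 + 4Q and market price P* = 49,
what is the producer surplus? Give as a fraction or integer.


Minimum supply price (at Q=0): P_min = 17
Quantity supplied at P* = 49:
Q* = (49 - 17)/4 = 8
PS = (1/2) * Q* * (P* - P_min)
PS = (1/2) * 8 * (49 - 17)
PS = (1/2) * 8 * 32 = 128

128


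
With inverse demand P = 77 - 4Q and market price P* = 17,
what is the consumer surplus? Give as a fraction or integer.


Maximum willingness to pay (at Q=0): P_max = 77
Quantity demanded at P* = 17:
Q* = (77 - 17)/4 = 15
CS = (1/2) * Q* * (P_max - P*)
CS = (1/2) * 15 * (77 - 17)
CS = (1/2) * 15 * 60 = 450

450


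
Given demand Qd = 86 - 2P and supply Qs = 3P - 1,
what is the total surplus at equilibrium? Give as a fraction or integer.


Find equilibrium: 86 - 2P = 3P - 1
86 + 1 = 5P
P* = 87/5 = 87/5
Q* = 3*87/5 - 1 = 256/5
Inverse demand: P = 43 - Q/2, so P_max = 43
Inverse supply: P = 1/3 + Q/3, so P_min = 1/3
CS = (1/2) * 256/5 * (43 - 87/5) = 16384/25
PS = (1/2) * 256/5 * (87/5 - 1/3) = 32768/75
TS = CS + PS = 16384/25 + 32768/75 = 16384/15

16384/15


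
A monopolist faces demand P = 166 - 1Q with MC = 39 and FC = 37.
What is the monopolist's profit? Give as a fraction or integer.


MR = MC: 166 - 2Q = 39
Q* = 127/2
P* = 166 - 1*127/2 = 205/2
Profit = (P* - MC)*Q* - FC
= (205/2 - 39)*127/2 - 37
= 127/2*127/2 - 37
= 16129/4 - 37 = 15981/4

15981/4


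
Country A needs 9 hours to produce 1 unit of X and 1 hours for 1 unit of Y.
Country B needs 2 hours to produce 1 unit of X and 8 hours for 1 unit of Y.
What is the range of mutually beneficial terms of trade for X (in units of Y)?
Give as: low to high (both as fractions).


Opportunity cost of X for Country A = hours_X / hours_Y = 9/1 = 9 units of Y
Opportunity cost of X for Country B = hours_X / hours_Y = 2/8 = 1/4 units of Y
Terms of trade must be between the two opportunity costs.
Range: 1/4 to 9

1/4 to 9


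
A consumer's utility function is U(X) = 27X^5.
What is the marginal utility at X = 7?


MU = dU/dX = 27*5*X^(5-1)
MU = 135*X^4
At X = 7:
MU = 135 * 7^4
MU = 135 * 2401 = 324135

324135


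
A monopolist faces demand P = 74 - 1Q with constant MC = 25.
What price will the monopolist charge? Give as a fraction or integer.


MR = 74 - 2Q
Set MR = MC: 74 - 2Q = 25
Q* = 49/2
Substitute into demand:
P* = 74 - 1*49/2 = 99/2

99/2


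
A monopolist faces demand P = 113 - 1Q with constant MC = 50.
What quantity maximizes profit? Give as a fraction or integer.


TR = P*Q = (113 - 1Q)Q = 113Q - 1Q^2
MR = dTR/dQ = 113 - 2Q
Set MR = MC:
113 - 2Q = 50
63 = 2Q
Q* = 63/2 = 63/2

63/2


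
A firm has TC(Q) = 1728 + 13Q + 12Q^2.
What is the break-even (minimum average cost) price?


AC(Q) = 1728/Q + 13 + 12Q
To minimize: dAC/dQ = -1728/Q^2 + 12 = 0
Q^2 = 1728/12 = 144
Q* = 12
Min AC = 1728/12 + 13 + 12*12
Min AC = 144 + 13 + 144 = 301

301


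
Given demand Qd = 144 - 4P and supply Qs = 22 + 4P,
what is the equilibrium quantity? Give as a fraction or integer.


First find equilibrium price:
144 - 4P = 22 + 4P
P* = 122/8 = 61/4
Then substitute into demand:
Q* = 144 - 4 * 61/4 = 83

83


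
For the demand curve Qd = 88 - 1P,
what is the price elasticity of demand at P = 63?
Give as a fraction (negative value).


dQ/dP = -1
At P = 63: Q = 88 - 1*63 = 25
E = (dQ/dP)(P/Q) = (-1)(63/25) = -63/25

-63/25


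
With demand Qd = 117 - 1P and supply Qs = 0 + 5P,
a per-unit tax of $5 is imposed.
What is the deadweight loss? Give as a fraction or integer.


Pre-tax equilibrium quantity: Q* = 195/2
Post-tax equilibrium quantity: Q_tax = 280/3
Reduction in quantity: Q* - Q_tax = 25/6
DWL = (1/2) * tax * (Q* - Q_tax)
DWL = (1/2) * 5 * 25/6 = 125/12

125/12


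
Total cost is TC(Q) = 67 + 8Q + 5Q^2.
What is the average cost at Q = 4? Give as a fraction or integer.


TC(4) = 67 + 8*4 + 5*4^2
TC(4) = 67 + 32 + 80 = 179
AC = TC/Q = 179/4 = 179/4

179/4


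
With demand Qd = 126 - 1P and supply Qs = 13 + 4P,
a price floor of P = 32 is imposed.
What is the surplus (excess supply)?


At P = 32:
Qd = 126 - 1*32 = 94
Qs = 13 + 4*32 = 141
Surplus = Qs - Qd = 141 - 94 = 47

47


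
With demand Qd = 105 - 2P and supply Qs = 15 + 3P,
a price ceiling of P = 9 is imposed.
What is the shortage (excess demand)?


At P = 9:
Qd = 105 - 2*9 = 87
Qs = 15 + 3*9 = 42
Shortage = Qd - Qs = 87 - 42 = 45

45


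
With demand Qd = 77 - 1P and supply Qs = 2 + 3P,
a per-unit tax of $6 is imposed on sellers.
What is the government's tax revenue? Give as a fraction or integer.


With tax on sellers, new supply: Qs' = 2 + 3(P - 6)
= 3P - 16
New equilibrium quantity:
Q_new = 215/4
Tax revenue = tax * Q_new = 6 * 215/4 = 645/2

645/2


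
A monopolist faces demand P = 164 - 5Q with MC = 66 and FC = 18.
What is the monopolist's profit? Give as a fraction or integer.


MR = MC: 164 - 10Q = 66
Q* = 49/5
P* = 164 - 5*49/5 = 115
Profit = (P* - MC)*Q* - FC
= (115 - 66)*49/5 - 18
= 49*49/5 - 18
= 2401/5 - 18 = 2311/5

2311/5


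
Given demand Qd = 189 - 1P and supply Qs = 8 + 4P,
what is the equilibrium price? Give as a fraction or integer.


At equilibrium, Qd = Qs.
189 - 1P = 8 + 4P
189 - 8 = 1P + 4P
181 = 5P
P* = 181/5 = 181/5

181/5


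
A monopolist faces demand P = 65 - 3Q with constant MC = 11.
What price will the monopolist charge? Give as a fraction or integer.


MR = 65 - 6Q
Set MR = MC: 65 - 6Q = 11
Q* = 9
Substitute into demand:
P* = 65 - 3*9 = 38

38


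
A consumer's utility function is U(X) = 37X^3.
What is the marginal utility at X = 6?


MU = dU/dX = 37*3*X^(3-1)
MU = 111*X^2
At X = 6:
MU = 111 * 6^2
MU = 111 * 36 = 3996

3996


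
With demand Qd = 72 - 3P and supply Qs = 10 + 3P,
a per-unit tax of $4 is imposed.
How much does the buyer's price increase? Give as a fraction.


With a per-unit tax, the buyer's price increase depends on relative slopes.
Supply slope: d = 3, Demand slope: b = 3
Buyer's price increase = d * tax / (b + d)
= 3 * 4 / (3 + 3)
= 12 / 6 = 2

2


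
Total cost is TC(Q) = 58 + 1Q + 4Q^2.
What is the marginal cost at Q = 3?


MC = dTC/dQ = 1 + 2*4*Q
At Q = 3:
MC = 1 + 8*3
MC = 1 + 24 = 25

25


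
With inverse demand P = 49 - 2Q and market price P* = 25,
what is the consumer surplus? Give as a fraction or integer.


Maximum willingness to pay (at Q=0): P_max = 49
Quantity demanded at P* = 25:
Q* = (49 - 25)/2 = 12
CS = (1/2) * Q* * (P_max - P*)
CS = (1/2) * 12 * (49 - 25)
CS = (1/2) * 12 * 24 = 144

144


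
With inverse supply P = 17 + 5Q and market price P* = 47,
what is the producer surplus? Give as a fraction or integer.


Minimum supply price (at Q=0): P_min = 17
Quantity supplied at P* = 47:
Q* = (47 - 17)/5 = 6
PS = (1/2) * Q* * (P* - P_min)
PS = (1/2) * 6 * (47 - 17)
PS = (1/2) * 6 * 30 = 90

90


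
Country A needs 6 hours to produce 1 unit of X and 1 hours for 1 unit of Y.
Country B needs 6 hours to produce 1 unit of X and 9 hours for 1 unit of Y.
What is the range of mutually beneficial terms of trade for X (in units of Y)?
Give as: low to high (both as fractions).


Opportunity cost of X for Country A = hours_X / hours_Y = 6/1 = 6 units of Y
Opportunity cost of X for Country B = hours_X / hours_Y = 6/9 = 2/3 units of Y
Terms of trade must be between the two opportunity costs.
Range: 2/3 to 6

2/3 to 6


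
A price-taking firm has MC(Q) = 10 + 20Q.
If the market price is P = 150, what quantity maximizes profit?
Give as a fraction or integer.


In perfect competition, profit is maximized where P = MC.
150 = 10 + 20Q
140 = 20Q
Q* = 140/20 = 7

7


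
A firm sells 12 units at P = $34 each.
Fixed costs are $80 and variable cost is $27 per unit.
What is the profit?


Total Revenue = P * Q = 34 * 12 = $408
Total Cost = FC + VC*Q = 80 + 27*12 = $404
Profit = TR - TC = 408 - 404 = $4

$4


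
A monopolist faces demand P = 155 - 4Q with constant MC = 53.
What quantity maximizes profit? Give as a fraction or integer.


TR = P*Q = (155 - 4Q)Q = 155Q - 4Q^2
MR = dTR/dQ = 155 - 8Q
Set MR = MC:
155 - 8Q = 53
102 = 8Q
Q* = 102/8 = 51/4

51/4


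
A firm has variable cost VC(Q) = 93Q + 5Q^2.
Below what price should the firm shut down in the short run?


AVC(Q) = VC(Q)/Q = 93 + 5Q
AVC is increasing in Q, so minimum AVC is at Q -> 0+.
Min AVC = 93
The firm should shut down if P < 93.

93


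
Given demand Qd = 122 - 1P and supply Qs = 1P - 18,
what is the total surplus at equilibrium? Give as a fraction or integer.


Find equilibrium: 122 - 1P = 1P - 18
122 + 18 = 2P
P* = 140/2 = 70
Q* = 1*70 - 18 = 52
Inverse demand: P = 122 - Q/1, so P_max = 122
Inverse supply: P = 18 + Q/1, so P_min = 18
CS = (1/2) * 52 * (122 - 70) = 1352
PS = (1/2) * 52 * (70 - 18) = 1352
TS = CS + PS = 1352 + 1352 = 2704

2704


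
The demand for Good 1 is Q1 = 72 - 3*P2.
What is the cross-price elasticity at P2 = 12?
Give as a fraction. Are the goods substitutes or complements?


dQ1/dP2 = -3
At P2 = 12: Q1 = 72 - 3*12 = 36
Exy = (dQ1/dP2)(P2/Q1) = -3 * 12 / 36 = -1
Since Exy < 0, the goods are complements.

-1 (complements)


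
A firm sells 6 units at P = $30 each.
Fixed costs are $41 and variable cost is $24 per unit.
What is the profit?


Total Revenue = P * Q = 30 * 6 = $180
Total Cost = FC + VC*Q = 41 + 24*6 = $185
Profit = TR - TC = 180 - 185 = $-5

$-5


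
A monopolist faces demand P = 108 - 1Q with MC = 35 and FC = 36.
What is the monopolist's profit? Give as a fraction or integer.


MR = MC: 108 - 2Q = 35
Q* = 73/2
P* = 108 - 1*73/2 = 143/2
Profit = (P* - MC)*Q* - FC
= (143/2 - 35)*73/2 - 36
= 73/2*73/2 - 36
= 5329/4 - 36 = 5185/4

5185/4


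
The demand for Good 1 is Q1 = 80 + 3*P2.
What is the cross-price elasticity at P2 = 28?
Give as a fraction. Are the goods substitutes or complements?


dQ1/dP2 = 3
At P2 = 28: Q1 = 80 + 3*28 = 164
Exy = (dQ1/dP2)(P2/Q1) = 3 * 28 / 164 = 21/41
Since Exy > 0, the goods are substitutes.

21/41 (substitutes)


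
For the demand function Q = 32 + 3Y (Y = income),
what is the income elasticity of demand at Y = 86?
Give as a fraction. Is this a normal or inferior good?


dQ/dY = 3
At Y = 86: Q = 32 + 3*86 = 290
Ey = (dQ/dY)(Y/Q) = 3 * 86 / 290 = 129/145
Since Ey > 0, this is a normal good.

129/145 (normal good)


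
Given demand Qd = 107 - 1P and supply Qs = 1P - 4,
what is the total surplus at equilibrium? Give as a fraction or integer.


Find equilibrium: 107 - 1P = 1P - 4
107 + 4 = 2P
P* = 111/2 = 111/2
Q* = 1*111/2 - 4 = 103/2
Inverse demand: P = 107 - Q/1, so P_max = 107
Inverse supply: P = 4 + Q/1, so P_min = 4
CS = (1/2) * 103/2 * (107 - 111/2) = 10609/8
PS = (1/2) * 103/2 * (111/2 - 4) = 10609/8
TS = CS + PS = 10609/8 + 10609/8 = 10609/4

10609/4


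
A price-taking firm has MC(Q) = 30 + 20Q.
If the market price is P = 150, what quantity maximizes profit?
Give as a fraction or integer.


In perfect competition, profit is maximized where P = MC.
150 = 30 + 20Q
120 = 20Q
Q* = 120/20 = 6

6


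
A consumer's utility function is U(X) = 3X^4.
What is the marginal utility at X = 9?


MU = dU/dX = 3*4*X^(4-1)
MU = 12*X^3
At X = 9:
MU = 12 * 9^3
MU = 12 * 729 = 8748

8748


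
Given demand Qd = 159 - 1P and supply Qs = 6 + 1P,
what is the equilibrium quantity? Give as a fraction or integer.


First find equilibrium price:
159 - 1P = 6 + 1P
P* = 153/2 = 153/2
Then substitute into demand:
Q* = 159 - 1 * 153/2 = 165/2

165/2


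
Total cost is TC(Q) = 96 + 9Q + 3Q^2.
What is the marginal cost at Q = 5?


MC = dTC/dQ = 9 + 2*3*Q
At Q = 5:
MC = 9 + 6*5
MC = 9 + 30 = 39

39


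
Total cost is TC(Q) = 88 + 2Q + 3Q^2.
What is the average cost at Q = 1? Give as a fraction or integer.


TC(1) = 88 + 2*1 + 3*1^2
TC(1) = 88 + 2 + 3 = 93
AC = TC/Q = 93/1 = 93

93


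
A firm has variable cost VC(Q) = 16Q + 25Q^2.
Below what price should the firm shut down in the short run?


AVC(Q) = VC(Q)/Q = 16 + 25Q
AVC is increasing in Q, so minimum AVC is at Q -> 0+.
Min AVC = 16
The firm should shut down if P < 16.

16


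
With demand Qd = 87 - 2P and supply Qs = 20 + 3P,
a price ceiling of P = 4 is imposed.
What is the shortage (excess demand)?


At P = 4:
Qd = 87 - 2*4 = 79
Qs = 20 + 3*4 = 32
Shortage = Qd - Qs = 79 - 32 = 47

47


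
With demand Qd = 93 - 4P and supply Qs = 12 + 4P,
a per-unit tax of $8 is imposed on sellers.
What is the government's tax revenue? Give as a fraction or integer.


With tax on sellers, new supply: Qs' = 12 + 4(P - 8)
= 4P - 20
New equilibrium quantity:
Q_new = 73/2
Tax revenue = tax * Q_new = 8 * 73/2 = 292

292


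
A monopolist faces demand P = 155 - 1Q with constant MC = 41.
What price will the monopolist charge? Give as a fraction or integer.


MR = 155 - 2Q
Set MR = MC: 155 - 2Q = 41
Q* = 57
Substitute into demand:
P* = 155 - 1*57 = 98

98


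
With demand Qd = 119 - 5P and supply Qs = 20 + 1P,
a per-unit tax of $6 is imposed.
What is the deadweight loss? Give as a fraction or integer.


Pre-tax equilibrium quantity: Q* = 73/2
Post-tax equilibrium quantity: Q_tax = 63/2
Reduction in quantity: Q* - Q_tax = 5
DWL = (1/2) * tax * (Q* - Q_tax)
DWL = (1/2) * 6 * 5 = 15

15


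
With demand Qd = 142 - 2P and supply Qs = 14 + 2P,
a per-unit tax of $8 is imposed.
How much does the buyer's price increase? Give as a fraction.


With a per-unit tax, the buyer's price increase depends on relative slopes.
Supply slope: d = 2, Demand slope: b = 2
Buyer's price increase = d * tax / (b + d)
= 2 * 8 / (2 + 2)
= 16 / 4 = 4

4


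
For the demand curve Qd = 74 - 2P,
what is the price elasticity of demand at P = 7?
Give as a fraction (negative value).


dQ/dP = -2
At P = 7: Q = 74 - 2*7 = 60
E = (dQ/dP)(P/Q) = (-2)(7/60) = -7/30

-7/30


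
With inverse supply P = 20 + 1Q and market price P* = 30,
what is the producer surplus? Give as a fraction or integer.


Minimum supply price (at Q=0): P_min = 20
Quantity supplied at P* = 30:
Q* = (30 - 20)/1 = 10
PS = (1/2) * Q* * (P* - P_min)
PS = (1/2) * 10 * (30 - 20)
PS = (1/2) * 10 * 10 = 50

50


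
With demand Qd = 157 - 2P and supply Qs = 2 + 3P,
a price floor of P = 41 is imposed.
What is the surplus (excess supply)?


At P = 41:
Qd = 157 - 2*41 = 75
Qs = 2 + 3*41 = 125
Surplus = Qs - Qd = 125 - 75 = 50

50


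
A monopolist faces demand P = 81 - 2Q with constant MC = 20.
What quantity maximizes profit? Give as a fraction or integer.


TR = P*Q = (81 - 2Q)Q = 81Q - 2Q^2
MR = dTR/dQ = 81 - 4Q
Set MR = MC:
81 - 4Q = 20
61 = 4Q
Q* = 61/4 = 61/4

61/4


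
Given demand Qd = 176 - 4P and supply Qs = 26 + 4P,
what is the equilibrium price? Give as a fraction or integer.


At equilibrium, Qd = Qs.
176 - 4P = 26 + 4P
176 - 26 = 4P + 4P
150 = 8P
P* = 150/8 = 75/4

75/4


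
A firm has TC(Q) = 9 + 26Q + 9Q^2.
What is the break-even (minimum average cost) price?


AC(Q) = 9/Q + 26 + 9Q
To minimize: dAC/dQ = -9/Q^2 + 9 = 0
Q^2 = 9/9 = 1
Q* = 1
Min AC = 9/1 + 26 + 9*1
Min AC = 9 + 26 + 9 = 44

44


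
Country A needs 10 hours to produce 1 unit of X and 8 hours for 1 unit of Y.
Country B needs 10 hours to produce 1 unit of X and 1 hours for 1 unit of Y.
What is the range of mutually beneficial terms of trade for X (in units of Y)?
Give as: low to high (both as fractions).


Opportunity cost of X for Country A = hours_X / hours_Y = 10/8 = 5/4 units of Y
Opportunity cost of X for Country B = hours_X / hours_Y = 10/1 = 10 units of Y
Terms of trade must be between the two opportunity costs.
Range: 5/4 to 10

5/4 to 10


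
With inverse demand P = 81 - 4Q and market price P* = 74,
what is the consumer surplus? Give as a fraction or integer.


Maximum willingness to pay (at Q=0): P_max = 81
Quantity demanded at P* = 74:
Q* = (81 - 74)/4 = 7/4
CS = (1/2) * Q* * (P_max - P*)
CS = (1/2) * 7/4 * (81 - 74)
CS = (1/2) * 7/4 * 7 = 49/8

49/8


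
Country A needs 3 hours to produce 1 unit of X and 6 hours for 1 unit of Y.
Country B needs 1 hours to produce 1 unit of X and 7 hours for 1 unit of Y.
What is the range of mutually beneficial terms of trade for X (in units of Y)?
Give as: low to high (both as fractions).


Opportunity cost of X for Country A = hours_X / hours_Y = 3/6 = 1/2 units of Y
Opportunity cost of X for Country B = hours_X / hours_Y = 1/7 = 1/7 units of Y
Terms of trade must be between the two opportunity costs.
Range: 1/7 to 1/2

1/7 to 1/2


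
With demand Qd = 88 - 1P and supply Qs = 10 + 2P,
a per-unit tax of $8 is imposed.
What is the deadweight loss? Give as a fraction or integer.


Pre-tax equilibrium quantity: Q* = 62
Post-tax equilibrium quantity: Q_tax = 170/3
Reduction in quantity: Q* - Q_tax = 16/3
DWL = (1/2) * tax * (Q* - Q_tax)
DWL = (1/2) * 8 * 16/3 = 64/3

64/3


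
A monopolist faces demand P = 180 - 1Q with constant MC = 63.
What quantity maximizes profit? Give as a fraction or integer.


TR = P*Q = (180 - 1Q)Q = 180Q - 1Q^2
MR = dTR/dQ = 180 - 2Q
Set MR = MC:
180 - 2Q = 63
117 = 2Q
Q* = 117/2 = 117/2

117/2


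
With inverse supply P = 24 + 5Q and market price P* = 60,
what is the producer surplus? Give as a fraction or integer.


Minimum supply price (at Q=0): P_min = 24
Quantity supplied at P* = 60:
Q* = (60 - 24)/5 = 36/5
PS = (1/2) * Q* * (P* - P_min)
PS = (1/2) * 36/5 * (60 - 24)
PS = (1/2) * 36/5 * 36 = 648/5

648/5


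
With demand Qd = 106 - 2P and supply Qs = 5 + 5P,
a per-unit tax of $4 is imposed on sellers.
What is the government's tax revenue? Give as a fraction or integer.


With tax on sellers, new supply: Qs' = 5 + 5(P - 4)
= 5P - 15
New equilibrium quantity:
Q_new = 500/7
Tax revenue = tax * Q_new = 4 * 500/7 = 2000/7

2000/7


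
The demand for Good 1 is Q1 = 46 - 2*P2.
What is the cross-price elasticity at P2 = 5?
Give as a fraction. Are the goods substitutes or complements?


dQ1/dP2 = -2
At P2 = 5: Q1 = 46 - 2*5 = 36
Exy = (dQ1/dP2)(P2/Q1) = -2 * 5 / 36 = -5/18
Since Exy < 0, the goods are complements.

-5/18 (complements)


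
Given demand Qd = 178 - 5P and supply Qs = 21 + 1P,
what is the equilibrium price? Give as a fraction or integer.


At equilibrium, Qd = Qs.
178 - 5P = 21 + 1P
178 - 21 = 5P + 1P
157 = 6P
P* = 157/6 = 157/6

157/6


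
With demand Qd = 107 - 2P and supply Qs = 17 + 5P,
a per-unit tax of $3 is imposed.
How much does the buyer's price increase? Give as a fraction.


With a per-unit tax, the buyer's price increase depends on relative slopes.
Supply slope: d = 5, Demand slope: b = 2
Buyer's price increase = d * tax / (b + d)
= 5 * 3 / (2 + 5)
= 15 / 7 = 15/7

15/7


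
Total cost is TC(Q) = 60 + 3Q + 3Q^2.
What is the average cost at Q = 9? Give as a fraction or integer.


TC(9) = 60 + 3*9 + 3*9^2
TC(9) = 60 + 27 + 243 = 330
AC = TC/Q = 330/9 = 110/3

110/3


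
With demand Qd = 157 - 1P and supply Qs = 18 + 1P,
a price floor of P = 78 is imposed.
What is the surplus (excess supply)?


At P = 78:
Qd = 157 - 1*78 = 79
Qs = 18 + 1*78 = 96
Surplus = Qs - Qd = 96 - 79 = 17

17


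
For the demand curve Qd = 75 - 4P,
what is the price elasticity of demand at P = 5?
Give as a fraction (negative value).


dQ/dP = -4
At P = 5: Q = 75 - 4*5 = 55
E = (dQ/dP)(P/Q) = (-4)(5/55) = -4/11

-4/11


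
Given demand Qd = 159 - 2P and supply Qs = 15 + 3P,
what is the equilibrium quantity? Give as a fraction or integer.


First find equilibrium price:
159 - 2P = 15 + 3P
P* = 144/5 = 144/5
Then substitute into demand:
Q* = 159 - 2 * 144/5 = 507/5

507/5


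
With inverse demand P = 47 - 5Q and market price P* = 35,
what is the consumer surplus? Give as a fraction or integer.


Maximum willingness to pay (at Q=0): P_max = 47
Quantity demanded at P* = 35:
Q* = (47 - 35)/5 = 12/5
CS = (1/2) * Q* * (P_max - P*)
CS = (1/2) * 12/5 * (47 - 35)
CS = (1/2) * 12/5 * 12 = 72/5

72/5


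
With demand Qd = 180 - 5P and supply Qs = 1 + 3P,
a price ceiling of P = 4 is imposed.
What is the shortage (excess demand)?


At P = 4:
Qd = 180 - 5*4 = 160
Qs = 1 + 3*4 = 13
Shortage = Qd - Qs = 160 - 13 = 147

147


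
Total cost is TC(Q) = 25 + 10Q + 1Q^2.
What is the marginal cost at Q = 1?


MC = dTC/dQ = 10 + 2*1*Q
At Q = 1:
MC = 10 + 2*1
MC = 10 + 2 = 12

12


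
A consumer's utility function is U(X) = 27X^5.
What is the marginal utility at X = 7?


MU = dU/dX = 27*5*X^(5-1)
MU = 135*X^4
At X = 7:
MU = 135 * 7^4
MU = 135 * 2401 = 324135

324135


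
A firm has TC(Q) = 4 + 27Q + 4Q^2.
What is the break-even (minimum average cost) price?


AC(Q) = 4/Q + 27 + 4Q
To minimize: dAC/dQ = -4/Q^2 + 4 = 0
Q^2 = 4/4 = 1
Q* = 1
Min AC = 4/1 + 27 + 4*1
Min AC = 4 + 27 + 4 = 35

35


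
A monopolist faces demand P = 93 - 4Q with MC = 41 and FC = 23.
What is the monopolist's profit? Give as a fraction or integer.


MR = MC: 93 - 8Q = 41
Q* = 13/2
P* = 93 - 4*13/2 = 67
Profit = (P* - MC)*Q* - FC
= (67 - 41)*13/2 - 23
= 26*13/2 - 23
= 169 - 23 = 146

146


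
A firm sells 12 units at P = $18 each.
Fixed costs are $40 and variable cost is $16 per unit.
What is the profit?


Total Revenue = P * Q = 18 * 12 = $216
Total Cost = FC + VC*Q = 40 + 16*12 = $232
Profit = TR - TC = 216 - 232 = $-16

$-16


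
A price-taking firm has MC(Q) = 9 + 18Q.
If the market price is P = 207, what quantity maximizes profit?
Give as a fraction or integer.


In perfect competition, profit is maximized where P = MC.
207 = 9 + 18Q
198 = 18Q
Q* = 198/18 = 11

11


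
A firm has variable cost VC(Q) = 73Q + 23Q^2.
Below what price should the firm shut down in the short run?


AVC(Q) = VC(Q)/Q = 73 + 23Q
AVC is increasing in Q, so minimum AVC is at Q -> 0+.
Min AVC = 73
The firm should shut down if P < 73.

73


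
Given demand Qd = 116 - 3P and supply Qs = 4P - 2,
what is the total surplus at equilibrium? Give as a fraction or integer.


Find equilibrium: 116 - 3P = 4P - 2
116 + 2 = 7P
P* = 118/7 = 118/7
Q* = 4*118/7 - 2 = 458/7
Inverse demand: P = 116/3 - Q/3, so P_max = 116/3
Inverse supply: P = 1/2 + Q/4, so P_min = 1/2
CS = (1/2) * 458/7 * (116/3 - 118/7) = 104882/147
PS = (1/2) * 458/7 * (118/7 - 1/2) = 52441/98
TS = CS + PS = 104882/147 + 52441/98 = 52441/42

52441/42


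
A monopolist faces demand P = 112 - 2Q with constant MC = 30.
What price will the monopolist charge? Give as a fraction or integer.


MR = 112 - 4Q
Set MR = MC: 112 - 4Q = 30
Q* = 41/2
Substitute into demand:
P* = 112 - 2*41/2 = 71

71


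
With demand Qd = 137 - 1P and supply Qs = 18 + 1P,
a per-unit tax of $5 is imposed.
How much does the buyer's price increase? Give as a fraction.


With a per-unit tax, the buyer's price increase depends on relative slopes.
Supply slope: d = 1, Demand slope: b = 1
Buyer's price increase = d * tax / (b + d)
= 1 * 5 / (1 + 1)
= 5 / 2 = 5/2

5/2


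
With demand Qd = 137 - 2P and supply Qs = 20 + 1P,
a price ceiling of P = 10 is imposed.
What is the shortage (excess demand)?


At P = 10:
Qd = 137 - 2*10 = 117
Qs = 20 + 1*10 = 30
Shortage = Qd - Qs = 117 - 30 = 87

87


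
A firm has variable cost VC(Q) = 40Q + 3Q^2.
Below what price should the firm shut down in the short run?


AVC(Q) = VC(Q)/Q = 40 + 3Q
AVC is increasing in Q, so minimum AVC is at Q -> 0+.
Min AVC = 40
The firm should shut down if P < 40.

40


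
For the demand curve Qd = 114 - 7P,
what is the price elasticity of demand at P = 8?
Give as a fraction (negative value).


dQ/dP = -7
At P = 8: Q = 114 - 7*8 = 58
E = (dQ/dP)(P/Q) = (-7)(8/58) = -28/29

-28/29


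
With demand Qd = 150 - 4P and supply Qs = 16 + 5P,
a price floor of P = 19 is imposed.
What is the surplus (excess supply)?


At P = 19:
Qd = 150 - 4*19 = 74
Qs = 16 + 5*19 = 111
Surplus = Qs - Qd = 111 - 74 = 37

37


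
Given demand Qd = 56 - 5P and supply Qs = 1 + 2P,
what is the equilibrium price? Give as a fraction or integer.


At equilibrium, Qd = Qs.
56 - 5P = 1 + 2P
56 - 1 = 5P + 2P
55 = 7P
P* = 55/7 = 55/7

55/7


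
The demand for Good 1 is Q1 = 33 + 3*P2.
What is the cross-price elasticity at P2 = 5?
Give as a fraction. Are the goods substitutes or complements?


dQ1/dP2 = 3
At P2 = 5: Q1 = 33 + 3*5 = 48
Exy = (dQ1/dP2)(P2/Q1) = 3 * 5 / 48 = 5/16
Since Exy > 0, the goods are substitutes.

5/16 (substitutes)


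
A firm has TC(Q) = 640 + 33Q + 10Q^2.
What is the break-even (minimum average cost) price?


AC(Q) = 640/Q + 33 + 10Q
To minimize: dAC/dQ = -640/Q^2 + 10 = 0
Q^2 = 640/10 = 64
Q* = 8
Min AC = 640/8 + 33 + 10*8
Min AC = 80 + 33 + 80 = 193

193


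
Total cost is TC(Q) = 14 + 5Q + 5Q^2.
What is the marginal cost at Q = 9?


MC = dTC/dQ = 5 + 2*5*Q
At Q = 9:
MC = 5 + 10*9
MC = 5 + 90 = 95

95


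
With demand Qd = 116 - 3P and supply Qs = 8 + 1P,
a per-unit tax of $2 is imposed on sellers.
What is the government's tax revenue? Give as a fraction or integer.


With tax on sellers, new supply: Qs' = 8 + 1(P - 2)
= 6 + 1P
New equilibrium quantity:
Q_new = 67/2
Tax revenue = tax * Q_new = 2 * 67/2 = 67

67


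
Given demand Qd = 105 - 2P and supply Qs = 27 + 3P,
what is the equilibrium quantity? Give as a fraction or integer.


First find equilibrium price:
105 - 2P = 27 + 3P
P* = 78/5 = 78/5
Then substitute into demand:
Q* = 105 - 2 * 78/5 = 369/5

369/5


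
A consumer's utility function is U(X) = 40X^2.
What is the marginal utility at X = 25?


MU = dU/dX = 40*2*X^(2-1)
MU = 80*X^1
At X = 25:
MU = 80 * 25^1
MU = 80 * 25 = 2000

2000


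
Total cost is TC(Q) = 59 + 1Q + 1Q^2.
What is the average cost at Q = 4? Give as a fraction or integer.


TC(4) = 59 + 1*4 + 1*4^2
TC(4) = 59 + 4 + 16 = 79
AC = TC/Q = 79/4 = 79/4

79/4


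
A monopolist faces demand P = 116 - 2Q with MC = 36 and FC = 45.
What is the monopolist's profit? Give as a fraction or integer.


MR = MC: 116 - 4Q = 36
Q* = 20
P* = 116 - 2*20 = 76
Profit = (P* - MC)*Q* - FC
= (76 - 36)*20 - 45
= 40*20 - 45
= 800 - 45 = 755

755


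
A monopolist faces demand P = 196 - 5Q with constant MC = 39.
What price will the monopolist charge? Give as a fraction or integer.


MR = 196 - 10Q
Set MR = MC: 196 - 10Q = 39
Q* = 157/10
Substitute into demand:
P* = 196 - 5*157/10 = 235/2

235/2


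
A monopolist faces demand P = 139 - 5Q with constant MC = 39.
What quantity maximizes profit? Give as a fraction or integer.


TR = P*Q = (139 - 5Q)Q = 139Q - 5Q^2
MR = dTR/dQ = 139 - 10Q
Set MR = MC:
139 - 10Q = 39
100 = 10Q
Q* = 100/10 = 10

10


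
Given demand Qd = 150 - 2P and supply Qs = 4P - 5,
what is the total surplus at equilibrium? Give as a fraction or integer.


Find equilibrium: 150 - 2P = 4P - 5
150 + 5 = 6P
P* = 155/6 = 155/6
Q* = 4*155/6 - 5 = 295/3
Inverse demand: P = 75 - Q/2, so P_max = 75
Inverse supply: P = 5/4 + Q/4, so P_min = 5/4
CS = (1/2) * 295/3 * (75 - 155/6) = 87025/36
PS = (1/2) * 295/3 * (155/6 - 5/4) = 87025/72
TS = CS + PS = 87025/36 + 87025/72 = 87025/24

87025/24


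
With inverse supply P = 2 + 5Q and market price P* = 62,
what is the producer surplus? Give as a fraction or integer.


Minimum supply price (at Q=0): P_min = 2
Quantity supplied at P* = 62:
Q* = (62 - 2)/5 = 12
PS = (1/2) * Q* * (P* - P_min)
PS = (1/2) * 12 * (62 - 2)
PS = (1/2) * 12 * 60 = 360

360
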